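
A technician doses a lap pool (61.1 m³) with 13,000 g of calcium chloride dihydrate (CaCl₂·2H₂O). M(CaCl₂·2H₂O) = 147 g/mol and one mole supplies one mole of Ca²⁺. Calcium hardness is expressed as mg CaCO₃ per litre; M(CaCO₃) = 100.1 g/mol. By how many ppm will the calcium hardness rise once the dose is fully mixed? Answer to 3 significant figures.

145 ppm

Volume: 61.1 m³ = 61,100 L.
Moles of Ca²⁺: 13,000 g ÷ 147 g/mol = 88.44 mol.
As CaCO₃: 88.44 mol × 100.1 g/mol = 8852 g.
Rise: 8852 g / 61,100 L × 1000 = 144.9 mg/L.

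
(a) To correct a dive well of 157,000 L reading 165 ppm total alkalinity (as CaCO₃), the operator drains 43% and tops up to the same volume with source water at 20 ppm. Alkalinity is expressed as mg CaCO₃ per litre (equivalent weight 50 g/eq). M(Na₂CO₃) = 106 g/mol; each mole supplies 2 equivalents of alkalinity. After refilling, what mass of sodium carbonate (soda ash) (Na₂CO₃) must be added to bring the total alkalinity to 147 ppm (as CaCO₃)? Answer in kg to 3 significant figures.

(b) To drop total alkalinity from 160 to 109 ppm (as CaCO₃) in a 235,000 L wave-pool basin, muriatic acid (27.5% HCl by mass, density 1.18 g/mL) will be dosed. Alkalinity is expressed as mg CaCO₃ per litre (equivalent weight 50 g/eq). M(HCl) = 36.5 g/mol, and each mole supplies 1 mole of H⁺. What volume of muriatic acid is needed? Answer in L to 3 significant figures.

(a) 7.38 kg; (b) 27.0 L

(a) After draining 43% and refilling: 165 × 0.57 + 20 × 0.43 = 102.65 ppm.
(a) Deficit to target: 147 − 102.65 = 44.35 mg/L.
(a) As CaCO₃: 44.35 mg/L × 157,000 L = 6963 g; ÷ 50 g/eq ÷ 2 = 69.63 mol Na₂CO₃.
(a) Mass: 69.63 × 106 = 7381 g.

(b) Alkalinity to neutralize: (160 − 109) = 51 mg/L as CaCO₃ × 235,000 L = 11,980 g as CaCO₃.
(b) Equivalents of H⁺ required: 11,980 ÷ 50 g/eq = 239.7 eq = 239.7 mol HCl.
(b) Mass of HCl: 239.7 × 36.5 = 8749 g.
(b) Mass of 27.5% solution: 8749 / 0.275 = 31,810 g.
(b) Volume: 31,810 g ÷ 1.18 g/mL = 26,960 mL.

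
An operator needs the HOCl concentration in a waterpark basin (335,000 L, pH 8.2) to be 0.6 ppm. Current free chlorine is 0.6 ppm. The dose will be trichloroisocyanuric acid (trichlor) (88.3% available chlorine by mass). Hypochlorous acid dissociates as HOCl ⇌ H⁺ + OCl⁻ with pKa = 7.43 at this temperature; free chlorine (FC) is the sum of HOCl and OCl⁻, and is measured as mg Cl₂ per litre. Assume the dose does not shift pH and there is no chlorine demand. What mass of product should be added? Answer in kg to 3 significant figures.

1.34 kg

[OCl⁻]/[HOCl] = 10^(pH − pKa) = 10^(8.2 − 7.43) = 5.888; fraction as HOCl = 1/(1 + 5.888) = 0.1452.
Free chlorine required for 0.6 ppm HOCl: 0.6 / 0.1452 = 4.133 ppm.
FC to add: 4.133 − 0.6 = 3.533 mg/L as Cl₂.
Cl₂ equivalent: 3.533 mg/L × 335,000 L = 1184 g.
Product at 88.3% available Cl: 1184 / 0.883 = 1340 g.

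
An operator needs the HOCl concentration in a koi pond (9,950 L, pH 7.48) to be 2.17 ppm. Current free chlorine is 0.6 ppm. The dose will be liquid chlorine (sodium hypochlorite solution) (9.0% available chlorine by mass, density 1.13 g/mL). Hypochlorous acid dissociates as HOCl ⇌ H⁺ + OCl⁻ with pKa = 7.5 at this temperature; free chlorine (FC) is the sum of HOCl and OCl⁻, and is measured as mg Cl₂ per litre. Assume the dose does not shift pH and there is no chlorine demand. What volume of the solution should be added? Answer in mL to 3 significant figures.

[OCl⁻]/[HOCl] = 10^(pH − pKa) = 10^(7.48 − 7.5) = 0.955; fraction as HOCl = 1/(1 + 0.955) = 0.5115.
Free chlorine required for 2.17 ppm HOCl: 2.17 / 0.5115 = 4.242 ppm.
FC to add: 4.242 − 0.6 = 3.642 mg/L as Cl₂.
Cl₂ equivalent: 3.642 mg/L × 9,950 L = 36.24 g.
Product at 9.0% available Cl: 36.24 / 0.09 = 402.7 g.
Volume: 402.7 g ÷ 1.13 g/mL = 356.4 mL.

356 mL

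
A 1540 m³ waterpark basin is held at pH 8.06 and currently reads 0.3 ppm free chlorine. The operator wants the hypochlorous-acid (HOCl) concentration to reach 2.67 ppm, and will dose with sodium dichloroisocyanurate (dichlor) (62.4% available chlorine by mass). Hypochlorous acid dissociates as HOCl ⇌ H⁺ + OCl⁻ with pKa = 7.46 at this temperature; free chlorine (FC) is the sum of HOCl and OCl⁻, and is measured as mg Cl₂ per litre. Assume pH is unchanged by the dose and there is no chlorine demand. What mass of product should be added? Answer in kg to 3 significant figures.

Volume: 1540 m³ = 1,540,000 L.
[OCl⁻]/[HOCl] = 10^(pH − pKa) = 10^(8.06 − 7.46) = 3.981; fraction as HOCl = 1/(1 + 3.981) = 0.2008.
Free chlorine required for 2.67 ppm HOCl: 2.67 / 0.2008 = 13.3 ppm.
FC to add: 13.3 − 0.3 = 13 mg/L as Cl₂.
Cl₂ equivalent: 13 mg/L × 1,540,000 L = 20,020 g.
Product at 62.4% available Cl: 20,020 / 0.624 = 32,080 g.

32.1 kg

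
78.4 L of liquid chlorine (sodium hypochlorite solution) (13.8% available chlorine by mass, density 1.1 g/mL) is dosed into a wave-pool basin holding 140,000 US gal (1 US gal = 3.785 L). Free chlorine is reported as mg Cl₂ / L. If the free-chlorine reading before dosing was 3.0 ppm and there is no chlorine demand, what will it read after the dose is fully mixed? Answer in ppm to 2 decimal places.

Volume: 140,000 US gal × 3.785 L/gal = 529,900 L.
Mass of solution: 78.4 L × 1000 mL/L × 1.1 g/mL = 86,240 g.
Available chlorine delivered: 86,240 g × 0.138 = 11,900 g as Cl₂.
Concentration rise: 11,900 g / 529,900 L = 22.46 mg/L = 22.46 ppm.
Final FC: 3.0 + 22.46 = 25.46 ppm.

25.46 ppm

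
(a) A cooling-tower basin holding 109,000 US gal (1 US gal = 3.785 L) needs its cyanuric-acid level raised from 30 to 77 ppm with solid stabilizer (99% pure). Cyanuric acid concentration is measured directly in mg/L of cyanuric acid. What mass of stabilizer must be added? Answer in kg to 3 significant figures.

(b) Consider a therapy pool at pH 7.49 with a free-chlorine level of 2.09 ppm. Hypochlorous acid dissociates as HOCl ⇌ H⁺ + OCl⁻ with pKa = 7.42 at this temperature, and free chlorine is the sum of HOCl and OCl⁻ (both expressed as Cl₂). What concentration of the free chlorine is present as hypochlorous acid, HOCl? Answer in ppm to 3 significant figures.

(a) 19.6 kg; (b) 0.961 ppm

(a) Volume: 109,000 US gal × 3.785 L/gal = 412,565 L.
(a) CYA to add: (77 − 30) = 47 mg/L × 412,565 L = 19,390 g cyanuric acid.
(a) At 99% purity: 19,390 / 0.99 = 19,590 g product.

(b) [OCl⁻]/[HOCl] = 10^(pH − pKa) = 10^(7.49 − 7.42) = 10^0.07 = 1.175.
(b) Fraction as HOCl = 1 / (1 + 1.175) = 0.4598.
(b) HOCl = 0.4598 × 2.09 ppm = 0.961 ppm.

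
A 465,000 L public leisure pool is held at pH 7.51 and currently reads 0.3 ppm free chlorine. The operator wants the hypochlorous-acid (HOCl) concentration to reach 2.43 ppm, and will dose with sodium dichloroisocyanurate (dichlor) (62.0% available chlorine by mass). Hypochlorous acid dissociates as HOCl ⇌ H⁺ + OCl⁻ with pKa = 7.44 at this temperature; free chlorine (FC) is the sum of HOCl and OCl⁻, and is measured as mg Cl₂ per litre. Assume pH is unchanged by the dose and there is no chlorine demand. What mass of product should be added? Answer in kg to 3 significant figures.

[OCl⁻]/[HOCl] = 10^(pH − pKa) = 10^(7.51 − 7.44) = 1.175; fraction as HOCl = 1/(1 + 1.175) = 0.4598.
Free chlorine required for 2.43 ppm HOCl: 2.43 / 0.4598 = 5.285 ppm.
FC to add: 5.285 − 0.3 = 4.985 mg/L as Cl₂.
Cl₂ equivalent: 4.985 mg/L × 465,000 L = 2318 g.
Product at 62.0% available Cl: 2318 / 0.62 = 3739 g.

3.74 kg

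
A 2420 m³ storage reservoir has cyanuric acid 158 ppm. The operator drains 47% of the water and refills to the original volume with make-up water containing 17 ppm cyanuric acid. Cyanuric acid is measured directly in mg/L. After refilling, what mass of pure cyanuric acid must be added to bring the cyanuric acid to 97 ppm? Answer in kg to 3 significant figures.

12.8 kg

Volume: 2420 m³ = 2,420,000 L.
After draining 47% and refilling: 158 × 0.53 + 17 × 0.47 = 91.73 ppm.
Deficit to target: 97 − 91.73 = 5.27 mg/L.
Mass: 5.27 mg/L × 2,420,000 L = 12,750 g cyanuric acid.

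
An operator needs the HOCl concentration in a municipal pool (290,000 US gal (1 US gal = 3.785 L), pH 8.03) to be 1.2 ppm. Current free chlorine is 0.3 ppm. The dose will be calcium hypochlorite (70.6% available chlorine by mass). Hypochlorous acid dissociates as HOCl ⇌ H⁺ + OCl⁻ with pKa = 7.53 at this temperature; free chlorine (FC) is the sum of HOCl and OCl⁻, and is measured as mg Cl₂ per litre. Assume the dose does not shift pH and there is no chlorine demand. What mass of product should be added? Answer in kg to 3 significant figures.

Volume: 290,000 US gal × 3.785 L/gal = 1,097,650 L.
[OCl⁻]/[HOCl] = 10^(pH − pKa) = 10^(8.03 − 7.53) = 3.162; fraction as HOCl = 1/(1 + 3.162) = 0.2403.
Free chlorine required for 1.2 ppm HOCl: 1.2 / 0.2403 = 4.995 ppm.
FC to add: 4.995 − 0.3 = 4.695 mg/L as Cl₂.
Cl₂ equivalent: 4.695 mg/L × 1,097,650 L = 5153 g.
Product at 70.6% available Cl: 5153 / 0.706 = 7299 g.

7.30 kg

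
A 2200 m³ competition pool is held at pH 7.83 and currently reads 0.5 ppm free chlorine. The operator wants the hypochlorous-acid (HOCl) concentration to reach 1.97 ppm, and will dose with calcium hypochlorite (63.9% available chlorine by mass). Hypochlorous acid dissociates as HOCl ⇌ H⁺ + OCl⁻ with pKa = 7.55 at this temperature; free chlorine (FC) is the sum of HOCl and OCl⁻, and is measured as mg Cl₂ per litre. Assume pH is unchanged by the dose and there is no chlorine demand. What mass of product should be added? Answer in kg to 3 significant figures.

18.0 kg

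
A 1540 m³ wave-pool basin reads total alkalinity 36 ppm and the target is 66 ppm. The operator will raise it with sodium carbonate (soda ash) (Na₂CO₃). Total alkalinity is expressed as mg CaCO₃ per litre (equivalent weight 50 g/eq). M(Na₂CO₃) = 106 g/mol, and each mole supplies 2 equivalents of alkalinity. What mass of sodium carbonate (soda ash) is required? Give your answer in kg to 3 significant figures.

49.0 kg

Volume: 1540 m³ = 1,540,000 L.
Alkalinity to add: (66 − 36) = 30 mg/L as CaCO₃ × 1,540,000 L = 46,200 g as CaCO₃.
Equivalents: 46,200 g ÷ 50 g/eq = 924 eq.
Each mole of Na₂CO₃ supplies 2 eq, so 924 / 2 = 462 mol.
Mass: 462 mol × 106 g/mol = 48,970 g.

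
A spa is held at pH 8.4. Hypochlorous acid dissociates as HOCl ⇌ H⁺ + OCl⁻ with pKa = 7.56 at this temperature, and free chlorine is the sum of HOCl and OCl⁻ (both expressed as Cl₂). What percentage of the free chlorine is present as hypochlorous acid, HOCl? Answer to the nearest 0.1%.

[OCl⁻]/[HOCl] = 10^(pH − pKa) = 10^(8.4 − 7.56) = 10^0.84 = 6.918.
Fraction as HOCl = 1 / (1 + 6.918) = 0.1263.

12.6%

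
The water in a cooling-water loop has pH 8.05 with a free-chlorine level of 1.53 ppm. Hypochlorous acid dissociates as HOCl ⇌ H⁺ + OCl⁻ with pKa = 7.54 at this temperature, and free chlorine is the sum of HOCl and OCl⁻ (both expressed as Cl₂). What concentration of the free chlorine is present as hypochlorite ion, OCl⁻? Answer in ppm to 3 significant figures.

[OCl⁻]/[HOCl] = 10^(pH − pKa) = 10^(8.05 − 7.54) = 10^0.51 = 3.236.
Fraction as HOCl = 1 / (1 + 3.236) = 0.2361.
OCl⁻ = (1 − 0.2361) × 1.53 ppm = 1.169 ppm.

1.17 ppm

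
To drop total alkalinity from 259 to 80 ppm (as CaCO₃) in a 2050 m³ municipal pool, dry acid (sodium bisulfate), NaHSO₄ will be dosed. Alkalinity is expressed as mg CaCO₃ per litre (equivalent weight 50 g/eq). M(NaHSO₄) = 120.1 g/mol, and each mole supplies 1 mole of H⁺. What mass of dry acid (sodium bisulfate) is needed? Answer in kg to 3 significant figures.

881 kg

Volume: 2050 m³ = 2,050,000 L.
Alkalinity to neutralize: (259 − 80) = 179 mg/L as CaCO₃ × 2,050,000 L = 367,000 g as CaCO₃.
Equivalents of H⁺ required: 367,000 ÷ 50 g/eq = 7339 eq = 7339 mol NaHSO₄.
Mass of NaHSO₄: 7339 × 120.1 = 881,400 g.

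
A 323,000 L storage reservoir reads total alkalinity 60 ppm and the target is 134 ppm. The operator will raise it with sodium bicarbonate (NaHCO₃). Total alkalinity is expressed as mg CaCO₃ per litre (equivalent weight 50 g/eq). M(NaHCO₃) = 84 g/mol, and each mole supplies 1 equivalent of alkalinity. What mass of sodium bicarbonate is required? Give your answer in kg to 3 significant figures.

40.2 kg

Alkalinity to add: (134 − 60) = 74 mg/L as CaCO₃ × 323,000 L = 23,900 g as CaCO₃.
Equivalents: 23,900 g ÷ 50 g/eq = 478 eq.
NaHCO₃ supplies 1 eq per mole → 478 mol.
Mass: 478 mol × 84 g/mol = 40,160 g.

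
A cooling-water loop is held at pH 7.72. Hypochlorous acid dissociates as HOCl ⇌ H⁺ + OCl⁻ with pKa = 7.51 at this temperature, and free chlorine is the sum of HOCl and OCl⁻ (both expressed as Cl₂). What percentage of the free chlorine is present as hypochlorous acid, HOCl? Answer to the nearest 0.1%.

[OCl⁻]/[HOCl] = 10^(pH − pKa) = 10^(7.72 − 7.51) = 10^0.21 = 1.622.
Fraction as HOCl = 1 / (1 + 1.622) = 0.3814.

38.1%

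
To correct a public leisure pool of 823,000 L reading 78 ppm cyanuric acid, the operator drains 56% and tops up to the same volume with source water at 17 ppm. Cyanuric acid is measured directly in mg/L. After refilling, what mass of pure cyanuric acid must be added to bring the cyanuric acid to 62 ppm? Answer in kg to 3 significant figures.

14.9 kg

After draining 56% and refilling: 78 × 0.44 + 17 × 0.56 = 43.84 ppm.
Deficit to target: 62 − 43.84 = 18.16 mg/L.
Mass: 18.16 mg/L × 823,000 L = 14,950 g cyanuric acid.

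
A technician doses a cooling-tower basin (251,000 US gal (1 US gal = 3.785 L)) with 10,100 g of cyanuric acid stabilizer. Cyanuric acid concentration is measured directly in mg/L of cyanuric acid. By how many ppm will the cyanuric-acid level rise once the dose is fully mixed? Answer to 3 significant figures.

10.6 ppm

Volume: 251,000 US gal × 3.785 L/gal = 950,035 L.
Rise: 10,100 g / 950,035 L × 1000 = 10.63 mg/L.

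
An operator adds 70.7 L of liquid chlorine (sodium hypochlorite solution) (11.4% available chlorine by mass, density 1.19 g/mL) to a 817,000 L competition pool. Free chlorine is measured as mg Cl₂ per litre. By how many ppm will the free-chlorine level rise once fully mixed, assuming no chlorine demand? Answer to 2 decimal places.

11.74 ppm

Mass of solution: 70.7 L × 1000 mL/L × 1.19 g/mL = 84,130 g.
Available chlorine delivered: 84,130 g × 0.114 = 9591 g as Cl₂.
Concentration rise: 9591 g / 817,000 L = 11.74 mg/L = 11.74 ppm.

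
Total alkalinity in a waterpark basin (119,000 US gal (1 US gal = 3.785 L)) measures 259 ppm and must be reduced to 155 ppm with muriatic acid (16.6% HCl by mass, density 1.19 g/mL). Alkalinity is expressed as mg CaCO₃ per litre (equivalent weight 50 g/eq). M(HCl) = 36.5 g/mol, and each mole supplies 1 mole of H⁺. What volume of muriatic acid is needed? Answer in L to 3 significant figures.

Volume: 119,000 US gal × 3.785 L/gal = 450,415 L.
Alkalinity to neutralize: (259 − 155) = 104 mg/L as CaCO₃ × 450,415 L = 46,840 g as CaCO₃.
Equivalents of H⁺ required: 46,840 ÷ 50 g/eq = 936.9 eq = 936.9 mol HCl.
Mass of HCl: 936.9 × 36.5 = 34,200 g.
Mass of 16.6% solution: 34,200 / 0.166 = 206,000 g.
Volume: 206,000 g ÷ 1.19 g/mL = 173,100 mL.

173 L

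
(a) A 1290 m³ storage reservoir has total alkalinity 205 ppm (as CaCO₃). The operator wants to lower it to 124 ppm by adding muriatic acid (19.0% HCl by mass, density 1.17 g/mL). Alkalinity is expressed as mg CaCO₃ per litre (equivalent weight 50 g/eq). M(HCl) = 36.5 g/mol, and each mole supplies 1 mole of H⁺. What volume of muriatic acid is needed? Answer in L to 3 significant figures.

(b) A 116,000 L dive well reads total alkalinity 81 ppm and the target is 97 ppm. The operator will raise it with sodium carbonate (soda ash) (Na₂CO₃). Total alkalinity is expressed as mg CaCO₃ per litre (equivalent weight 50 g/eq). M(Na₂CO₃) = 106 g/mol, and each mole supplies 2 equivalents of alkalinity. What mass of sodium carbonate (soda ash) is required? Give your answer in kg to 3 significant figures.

(a) 343 L; (b) 1.97 kg

(a) Volume: 1290 m³ = 1,290,000 L.
(a) Alkalinity to neutralize: (205 − 124) = 81 mg/L as CaCO₃ × 1,290,000 L = 104,500 g as CaCO₃.
(a) Equivalents of H⁺ required: 104,500 ÷ 50 g/eq = 2090 eq = 2090 mol HCl.
(a) Mass of HCl: 2090 × 36.5 = 76,280 g.
(a) Mass of 19.0% solution: 76,280 / 0.19 = 401,500 g.
(a) Volume: 401,500 g ÷ 1.17 g/mL = 343,100 mL.

(b) Alkalinity to add: (97 − 81) = 16 mg/L as CaCO₃ × 116,000 L = 1856 g as CaCO₃.
(b) Equivalents: 1856 g ÷ 50 g/eq = 37.12 eq.
(b) Each mole of Na₂CO₃ supplies 2 eq, so 37.12 / 2 = 18.56 mol.
(b) Mass: 18.56 mol × 106 g/mol = 1967 g.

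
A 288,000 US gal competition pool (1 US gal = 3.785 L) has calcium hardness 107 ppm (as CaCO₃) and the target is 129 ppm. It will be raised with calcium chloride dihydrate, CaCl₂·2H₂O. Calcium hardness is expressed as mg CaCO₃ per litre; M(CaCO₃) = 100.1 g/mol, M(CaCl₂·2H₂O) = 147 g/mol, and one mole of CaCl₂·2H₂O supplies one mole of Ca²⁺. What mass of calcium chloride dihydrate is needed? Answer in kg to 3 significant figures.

35.2 kg

Volume: 288,000 US gal × 3.785 L/gal = 1,090,080 L.
Hardness to add: (129 − 107) = 22 mg/L as CaCO₃ × 1,090,080 L = 23,980 g as CaCO₃.
Moles of Ca²⁺ (1 mol Ca²⁺ ≡ 1 mol CaCO₃): 23,980 / 100.1 g/mol = 239.6 mol.
Mass of CaCl₂·2H₂O: 239.6 × 147 = 35,220 g.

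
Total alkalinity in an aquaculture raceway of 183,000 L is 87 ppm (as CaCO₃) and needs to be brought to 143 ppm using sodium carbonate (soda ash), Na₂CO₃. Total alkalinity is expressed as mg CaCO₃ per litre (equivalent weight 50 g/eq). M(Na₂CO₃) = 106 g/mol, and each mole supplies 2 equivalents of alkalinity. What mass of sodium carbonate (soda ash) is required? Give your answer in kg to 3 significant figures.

Alkalinity to add: (143 − 87) = 56 mg/L as CaCO₃ × 183,000 L = 10,250 g as CaCO₃.
Equivalents: 10,250 g ÷ 50 g/eq = 205 eq.
Each mole of Na₂CO₃ supplies 2 eq, so 205 / 2 = 102.5 mol.
Mass: 102.5 mol × 106 g/mol = 10,860 g.

10.9 kg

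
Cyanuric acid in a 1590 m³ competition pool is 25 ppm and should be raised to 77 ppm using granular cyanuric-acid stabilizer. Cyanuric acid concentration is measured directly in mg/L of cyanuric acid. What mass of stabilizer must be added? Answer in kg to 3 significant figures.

82.7 kg

Volume: 1590 m³ = 1,590,000 L.
CYA to add: (77 − 25) = 52 mg/L × 1,590,000 L = 82,680 g cyanuric acid.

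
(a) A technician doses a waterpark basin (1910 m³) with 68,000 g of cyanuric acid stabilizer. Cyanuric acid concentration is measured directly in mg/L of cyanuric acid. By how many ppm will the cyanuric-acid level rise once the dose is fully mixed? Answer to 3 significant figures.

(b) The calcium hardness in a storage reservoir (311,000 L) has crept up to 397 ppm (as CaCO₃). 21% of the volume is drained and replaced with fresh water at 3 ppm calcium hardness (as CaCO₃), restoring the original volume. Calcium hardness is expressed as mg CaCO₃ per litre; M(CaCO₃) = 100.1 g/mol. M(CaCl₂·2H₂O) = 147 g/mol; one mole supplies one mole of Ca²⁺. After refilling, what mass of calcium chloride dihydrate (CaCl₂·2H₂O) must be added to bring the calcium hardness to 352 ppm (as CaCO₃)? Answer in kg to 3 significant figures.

(a) Volume: 1910 m³ = 1,910,000 L.
(a) Rise: 68,000 g / 1,910,000 L × 1000 = 35.6 mg/L.

(b) After draining 21% and refilling: 397 × 0.79 + 3 × 0.21 = 314.26 ppm.
(b) Deficit to target: 352 − 314.26 = 37.74 mg/L.
(b) As CaCO₃: 37.74 mg/L × 311,000 L = 11,740 g; ÷ 100.1 = 117.3 mol Ca²⁺.
(b) Mass: 117.3 × 147 = 17,240 g.

(a) 35.6 ppm; (b) 17.2 kg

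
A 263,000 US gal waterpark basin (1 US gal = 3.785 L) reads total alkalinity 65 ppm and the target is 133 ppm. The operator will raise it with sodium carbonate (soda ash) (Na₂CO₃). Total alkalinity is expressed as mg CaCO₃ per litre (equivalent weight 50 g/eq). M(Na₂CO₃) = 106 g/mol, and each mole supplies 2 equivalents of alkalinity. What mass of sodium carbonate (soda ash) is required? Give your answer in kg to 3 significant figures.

71.8 kg

Volume: 263,000 US gal × 3.785 L/gal = 995,455 L.
Alkalinity to add: (133 − 65) = 68 mg/L as CaCO₃ × 995,455 L = 67,690 g as CaCO₃.
Equivalents: 67,690 g ÷ 50 g/eq = 1354 eq.
Each mole of Na₂CO₃ supplies 2 eq, so 1354 / 2 = 676.9 mol.
Mass: 676.9 mol × 106 g/mol = 71,750 g.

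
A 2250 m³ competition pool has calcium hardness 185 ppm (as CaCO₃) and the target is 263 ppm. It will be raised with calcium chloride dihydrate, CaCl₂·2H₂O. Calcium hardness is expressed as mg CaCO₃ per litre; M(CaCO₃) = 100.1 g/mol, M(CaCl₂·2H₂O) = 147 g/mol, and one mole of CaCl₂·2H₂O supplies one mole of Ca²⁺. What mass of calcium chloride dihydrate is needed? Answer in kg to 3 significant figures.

Volume: 2250 m³ = 2,250,000 L.
Hardness to add: (263 − 185) = 78 mg/L as CaCO₃ × 2,250,000 L = 175,500 g as CaCO₃.
Moles of Ca²⁺ (1 mol Ca²⁺ ≡ 1 mol CaCO₃): 175,500 / 100.1 g/mol = 1753 mol.
Mass of CaCl₂·2H₂O: 1753 × 147 = 257,700 g.

258 kg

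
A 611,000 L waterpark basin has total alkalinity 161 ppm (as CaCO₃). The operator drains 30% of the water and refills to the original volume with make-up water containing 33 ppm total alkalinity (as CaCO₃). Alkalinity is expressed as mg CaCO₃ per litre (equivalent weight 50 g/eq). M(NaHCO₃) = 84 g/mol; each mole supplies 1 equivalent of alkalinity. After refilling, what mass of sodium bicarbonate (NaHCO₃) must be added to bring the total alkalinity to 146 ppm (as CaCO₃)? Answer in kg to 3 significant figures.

24.0 kg

After draining 30% and refilling: 161 × 0.70 + 33 × 0.30 = 122.6 ppm.
Deficit to target: 146 − 122.6 = 23.4 mg/L.
As CaCO₃: 23.4 mg/L × 611,000 L = 14,300 g; ÷ 50 g/eq ÷ 1 = 285.9 mol NaHCO₃.
Mass: 285.9 × 84 = 24,020 g.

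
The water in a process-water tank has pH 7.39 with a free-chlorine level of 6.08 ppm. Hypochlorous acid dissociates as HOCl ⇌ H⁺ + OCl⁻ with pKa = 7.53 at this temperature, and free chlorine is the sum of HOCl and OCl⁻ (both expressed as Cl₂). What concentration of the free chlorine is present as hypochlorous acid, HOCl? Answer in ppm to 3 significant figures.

3.53 ppm

[OCl⁻]/[HOCl] = 10^(pH − pKa) = 10^(7.39 − 7.53) = 10^-0.14 = 0.7244.
Fraction as HOCl = 1 / (1 + 0.7244) = 0.5799.
HOCl = 0.5799 × 6.08 ppm = 3.526 ppm.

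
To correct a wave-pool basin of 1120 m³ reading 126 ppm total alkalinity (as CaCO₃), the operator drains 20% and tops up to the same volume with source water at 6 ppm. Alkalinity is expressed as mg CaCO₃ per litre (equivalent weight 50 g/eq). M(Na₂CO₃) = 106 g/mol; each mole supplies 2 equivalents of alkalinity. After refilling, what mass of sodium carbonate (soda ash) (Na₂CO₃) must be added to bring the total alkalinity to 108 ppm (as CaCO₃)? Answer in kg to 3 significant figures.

Volume: 1120 m³ = 1,120,000 L.
After draining 20% and refilling: 126 × 0.80 + 6 × 0.20 = 102 ppm.
Deficit to target: 108 − 102 = 6 mg/L.
As CaCO₃: 6 mg/L × 1,120,000 L = 6720 g; ÷ 50 g/eq ÷ 2 = 67.2 mol Na₂CO₃.
Mass: 67.2 × 106 = 7123 g.

7.12 kg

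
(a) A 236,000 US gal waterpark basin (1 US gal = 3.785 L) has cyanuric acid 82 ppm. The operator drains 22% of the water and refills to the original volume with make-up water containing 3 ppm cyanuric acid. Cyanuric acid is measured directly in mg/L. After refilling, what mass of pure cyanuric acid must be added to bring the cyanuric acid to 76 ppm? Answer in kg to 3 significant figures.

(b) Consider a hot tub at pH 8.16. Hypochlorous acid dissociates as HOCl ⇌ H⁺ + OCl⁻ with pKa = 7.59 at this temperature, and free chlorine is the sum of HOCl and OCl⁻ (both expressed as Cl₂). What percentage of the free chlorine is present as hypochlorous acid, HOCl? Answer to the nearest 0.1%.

(a) Volume: 236,000 US gal × 3.785 L/gal = 893,260 L.
(a) After draining 22% and refilling: 82 × 0.78 + 3 × 0.22 = 64.62 ppm.
(a) Deficit to target: 76 − 64.62 = 11.38 mg/L.
(a) Mass: 11.38 mg/L × 893,260 L = 10,170 g cyanuric acid.

(b) [OCl⁻]/[HOCl] = 10^(pH − pKa) = 10^(8.16 − 7.59) = 10^0.57 = 3.715.
(b) Fraction as HOCl = 1 / (1 + 3.715) = 0.2121.

(a) 10.2 kg; (b) 21.2%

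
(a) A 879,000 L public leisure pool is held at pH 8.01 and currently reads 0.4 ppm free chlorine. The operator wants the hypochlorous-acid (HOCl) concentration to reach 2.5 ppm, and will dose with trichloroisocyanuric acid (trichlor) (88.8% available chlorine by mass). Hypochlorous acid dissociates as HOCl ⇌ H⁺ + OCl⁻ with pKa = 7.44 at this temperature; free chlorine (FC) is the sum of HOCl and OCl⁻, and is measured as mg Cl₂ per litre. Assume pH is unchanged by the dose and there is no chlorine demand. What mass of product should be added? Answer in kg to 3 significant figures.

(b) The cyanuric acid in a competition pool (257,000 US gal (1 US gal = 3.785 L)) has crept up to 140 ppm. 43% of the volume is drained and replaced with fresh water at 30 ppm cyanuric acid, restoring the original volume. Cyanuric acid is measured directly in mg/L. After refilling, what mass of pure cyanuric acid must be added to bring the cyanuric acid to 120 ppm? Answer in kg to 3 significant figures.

(a) [OCl⁻]/[HOCl] = 10^(pH − pKa) = 10^(8.01 − 7.44) = 3.715; fraction as HOCl = 1/(1 + 3.715) = 0.2121.
(a) Free chlorine required for 2.5 ppm HOCl: 2.5 / 0.2121 = 11.79 ppm.
(a) FC to add: 11.79 − 0.4 = 11.39 mg/L as Cl₂.
(a) Cl₂ equivalent: 11.39 mg/L × 879,000 L = 10,010 g.
(a) Product at 88.8% available Cl: 10,010 / 0.888 = 11,270 g.

(b) Volume: 257,000 US gal × 3.785 L/gal = 972,745 L.
(b) After draining 43% and refilling: 140 × 0.57 + 30 × 0.43 = 92.7 ppm.
(b) Deficit to target: 120 − 92.7 = 27.3 mg/L.
(b) Mass: 27.3 mg/L × 972,745 L = 26,560 g cyanuric acid.

(a) 11.3 kg; (b) 26.6 kg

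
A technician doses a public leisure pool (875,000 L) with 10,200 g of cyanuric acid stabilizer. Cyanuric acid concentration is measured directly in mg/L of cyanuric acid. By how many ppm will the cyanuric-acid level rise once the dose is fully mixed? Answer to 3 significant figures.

Rise: 10,200 g / 875,000 L × 1000 = 11.66 mg/L.

11.7 ppm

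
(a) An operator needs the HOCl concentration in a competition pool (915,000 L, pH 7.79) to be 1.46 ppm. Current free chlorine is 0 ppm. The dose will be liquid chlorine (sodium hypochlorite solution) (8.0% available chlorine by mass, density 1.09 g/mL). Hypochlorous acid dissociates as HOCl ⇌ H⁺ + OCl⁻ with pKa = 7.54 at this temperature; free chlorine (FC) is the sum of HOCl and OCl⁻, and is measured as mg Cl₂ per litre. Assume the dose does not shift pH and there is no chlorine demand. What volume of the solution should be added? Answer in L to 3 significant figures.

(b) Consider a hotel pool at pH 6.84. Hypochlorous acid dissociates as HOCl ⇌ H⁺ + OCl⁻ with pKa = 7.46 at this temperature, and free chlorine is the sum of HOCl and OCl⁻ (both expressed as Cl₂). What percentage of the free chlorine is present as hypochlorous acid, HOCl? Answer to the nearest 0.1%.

(a) 42.6 L; (b) 80.7%

(a) [OCl⁻]/[HOCl] = 10^(pH − pKa) = 10^(7.79 − 7.54) = 1.778; fraction as HOCl = 1/(1 + 1.778) = 0.3599.
(a) Free chlorine required for 1.46 ppm HOCl: 1.46 / 0.3599 = 4.056 ppm.
(a) FC to add: 4.056 − 0 = 4.056 mg/L as Cl₂.
(a) Cl₂ equivalent: 4.056 mg/L × 915,000 L = 3712 g.
(a) Product at 8.0% available Cl: 3712 / 0.08 = 46,390 g.
(a) Volume: 46,390 g ÷ 1.09 g/mL = 42,560 mL.

(b) [OCl⁻]/[HOCl] = 10^(pH − pKa) = 10^(6.84 − 7.46) = 10^-0.62 = 0.2399.
(b) Fraction as HOCl = 1 / (1 + 0.2399) = 0.8065.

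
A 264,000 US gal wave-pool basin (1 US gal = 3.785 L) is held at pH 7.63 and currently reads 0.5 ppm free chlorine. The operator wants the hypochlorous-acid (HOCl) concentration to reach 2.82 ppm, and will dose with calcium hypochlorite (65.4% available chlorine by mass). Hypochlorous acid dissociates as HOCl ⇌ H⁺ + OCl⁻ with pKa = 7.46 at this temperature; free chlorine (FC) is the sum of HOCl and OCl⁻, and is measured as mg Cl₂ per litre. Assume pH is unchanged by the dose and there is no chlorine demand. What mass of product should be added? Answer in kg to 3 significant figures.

Volume: 264,000 US gal × 3.785 L/gal = 999,240 L.
[OCl⁻]/[HOCl] = 10^(pH − pKa) = 10^(7.63 − 7.46) = 1.479; fraction as HOCl = 1/(1 + 1.479) = 0.4034.
Free chlorine required for 2.82 ppm HOCl: 2.82 / 0.4034 = 6.991 ppm.
FC to add: 6.991 − 0.5 = 6.491 mg/L as Cl₂.
Cl₂ equivalent: 6.491 mg/L × 999,240 L = 6486 g.
Product at 65.4% available Cl: 6486 / 0.654 = 9918 g.

9.92 kg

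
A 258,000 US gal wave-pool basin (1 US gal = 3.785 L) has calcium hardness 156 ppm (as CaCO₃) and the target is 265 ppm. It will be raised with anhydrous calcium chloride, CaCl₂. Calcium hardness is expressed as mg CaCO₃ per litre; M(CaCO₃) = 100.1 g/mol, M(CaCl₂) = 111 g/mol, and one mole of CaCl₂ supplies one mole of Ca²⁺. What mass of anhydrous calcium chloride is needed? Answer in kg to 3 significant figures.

Volume: 258,000 US gal × 3.785 L/gal = 976,530 L.
Hardness to add: (265 − 156) = 109 mg/L as CaCO₃ × 976,530 L = 106,400 g as CaCO₃.
Moles of Ca²⁺ (1 mol Ca²⁺ ≡ 1 mol CaCO₃): 106,400 / 100.1 g/mol = 1063 mol.
Mass of CaCl₂: 1063 × 111 = 118,000 g.

118 kg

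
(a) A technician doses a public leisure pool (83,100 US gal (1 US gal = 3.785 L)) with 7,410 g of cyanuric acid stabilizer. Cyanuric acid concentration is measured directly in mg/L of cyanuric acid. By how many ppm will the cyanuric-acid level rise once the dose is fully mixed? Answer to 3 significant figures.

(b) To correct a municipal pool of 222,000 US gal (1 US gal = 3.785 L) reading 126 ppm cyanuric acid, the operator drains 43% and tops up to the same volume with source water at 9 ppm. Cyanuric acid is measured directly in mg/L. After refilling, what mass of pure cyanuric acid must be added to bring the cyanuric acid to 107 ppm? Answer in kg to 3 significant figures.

(a) Volume: 83,100 US gal × 3.785 L/gal = 314,534 L.
(a) Rise: 7,410 g / 314,534 L × 1000 = 23.56 mg/L.

(b) Volume: 222,000 US gal × 3.785 L/gal = 840,270 L.
(b) After draining 43% and refilling: 126 × 0.57 + 9 × 0.43 = 75.69 ppm.
(b) Deficit to target: 107 − 75.69 = 31.31 mg/L.
(b) Mass: 31.31 mg/L × 840,270 L = 26,310 g cyanuric acid.

(a) 23.6 ppm; (b) 26.3 kg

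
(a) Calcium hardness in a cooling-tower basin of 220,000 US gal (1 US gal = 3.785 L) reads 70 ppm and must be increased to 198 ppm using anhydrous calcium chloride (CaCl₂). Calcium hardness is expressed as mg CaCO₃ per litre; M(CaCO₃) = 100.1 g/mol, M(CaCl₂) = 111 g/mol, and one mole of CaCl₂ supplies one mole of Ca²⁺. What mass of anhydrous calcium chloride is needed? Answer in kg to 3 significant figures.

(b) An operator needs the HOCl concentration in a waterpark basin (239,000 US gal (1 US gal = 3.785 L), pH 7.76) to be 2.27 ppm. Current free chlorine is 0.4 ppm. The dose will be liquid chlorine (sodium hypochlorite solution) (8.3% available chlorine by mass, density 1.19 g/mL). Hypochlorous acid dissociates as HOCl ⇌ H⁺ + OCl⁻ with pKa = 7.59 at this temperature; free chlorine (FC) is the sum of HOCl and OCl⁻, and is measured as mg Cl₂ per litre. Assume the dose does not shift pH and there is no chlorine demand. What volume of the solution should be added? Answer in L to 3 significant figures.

(a) 118 kg; (b) 47.9 L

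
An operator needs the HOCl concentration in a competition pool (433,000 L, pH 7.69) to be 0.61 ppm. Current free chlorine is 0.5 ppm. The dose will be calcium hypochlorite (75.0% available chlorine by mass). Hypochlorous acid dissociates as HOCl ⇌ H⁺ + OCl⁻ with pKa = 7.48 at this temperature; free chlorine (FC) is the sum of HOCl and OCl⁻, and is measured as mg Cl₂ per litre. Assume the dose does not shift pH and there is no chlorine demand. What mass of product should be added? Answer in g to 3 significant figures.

635 g

[OCl⁻]/[HOCl] = 10^(pH − pKa) = 10^(7.69 − 7.48) = 1.622; fraction as HOCl = 1/(1 + 1.622) = 0.3814.
Free chlorine required for 0.61 ppm HOCl: 0.61 / 0.3814 = 1.599 ppm.
FC to add: 1.599 − 0.5 = 1.099 mg/L as Cl₂.
Cl₂ equivalent: 1.099 mg/L × 433,000 L = 476 g.
Product at 75.0% available Cl: 476 / 0.75 = 634.7 g.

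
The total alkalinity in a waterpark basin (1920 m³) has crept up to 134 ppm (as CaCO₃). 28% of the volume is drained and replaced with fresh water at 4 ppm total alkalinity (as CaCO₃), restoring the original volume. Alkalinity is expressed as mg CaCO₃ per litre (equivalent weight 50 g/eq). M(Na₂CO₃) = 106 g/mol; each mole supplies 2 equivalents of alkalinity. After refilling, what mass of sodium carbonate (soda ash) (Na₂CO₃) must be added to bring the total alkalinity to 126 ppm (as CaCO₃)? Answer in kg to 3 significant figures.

Volume: 1920 m³ = 1,920,000 L.
After draining 28% and refilling: 134 × 0.72 + 4 × 0.28 = 97.6 ppm.
Deficit to target: 126 − 97.6 = 28.4 mg/L.
As CaCO₃: 28.4 mg/L × 1,920,000 L = 54,530 g; ÷ 50 g/eq ÷ 2 = 545.3 mol Na₂CO₃.
Mass: 545.3 × 106 = 57,800 g.

57.8 kg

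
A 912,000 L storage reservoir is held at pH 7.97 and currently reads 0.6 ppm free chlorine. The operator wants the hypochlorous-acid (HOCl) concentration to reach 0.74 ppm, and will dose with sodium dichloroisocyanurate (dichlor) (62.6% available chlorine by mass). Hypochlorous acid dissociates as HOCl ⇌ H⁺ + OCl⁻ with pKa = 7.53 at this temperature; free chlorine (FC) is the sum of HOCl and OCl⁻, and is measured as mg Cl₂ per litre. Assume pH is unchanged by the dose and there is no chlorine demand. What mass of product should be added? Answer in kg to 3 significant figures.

3.17 kg

[OCl⁻]/[HOCl] = 10^(pH − pKa) = 10^(7.97 − 7.53) = 2.754; fraction as HOCl = 1/(1 + 2.754) = 0.2664.
Free chlorine required for 0.74 ppm HOCl: 0.74 / 0.2664 = 2.778 ppm.
FC to add: 2.778 − 0.6 = 2.178 mg/L as Cl₂.
Cl₂ equivalent: 2.178 mg/L × 912,000 L = 1986 g.
Product at 62.6% available Cl: 1986 / 0.626 = 3173 g.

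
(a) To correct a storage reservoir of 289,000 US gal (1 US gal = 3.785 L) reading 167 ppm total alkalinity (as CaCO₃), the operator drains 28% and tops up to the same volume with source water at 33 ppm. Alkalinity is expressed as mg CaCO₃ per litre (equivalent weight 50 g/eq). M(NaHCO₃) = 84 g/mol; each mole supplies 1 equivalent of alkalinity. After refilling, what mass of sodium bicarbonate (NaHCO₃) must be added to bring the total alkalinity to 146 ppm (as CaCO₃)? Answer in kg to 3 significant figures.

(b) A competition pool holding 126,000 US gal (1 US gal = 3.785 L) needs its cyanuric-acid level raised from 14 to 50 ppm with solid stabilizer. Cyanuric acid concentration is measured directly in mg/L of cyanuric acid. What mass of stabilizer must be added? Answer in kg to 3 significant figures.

(a) Volume: 289,000 US gal × 3.785 L/gal = 1,093,865 L.
(a) After draining 28% and refilling: 167 × 0.72 + 33 × 0.28 = 129.48 ppm.
(a) Deficit to target: 146 − 129.48 = 16.52 mg/L.
(a) As CaCO₃: 16.52 mg/L × 1,093,865 L = 18,070 g; ÷ 50 g/eq ÷ 1 = 361.4 mol NaHCO₃.
(a) Mass: 361.4 × 84 = 30,360 g.

(b) Volume: 126,000 US gal × 3.785 L/gal = 476,910 L.
(b) CYA to add: (50 − 14) = 36 mg/L × 476,910 L = 17,170 g cyanuric acid.

(a) 30.4 kg; (b) 17.2 kg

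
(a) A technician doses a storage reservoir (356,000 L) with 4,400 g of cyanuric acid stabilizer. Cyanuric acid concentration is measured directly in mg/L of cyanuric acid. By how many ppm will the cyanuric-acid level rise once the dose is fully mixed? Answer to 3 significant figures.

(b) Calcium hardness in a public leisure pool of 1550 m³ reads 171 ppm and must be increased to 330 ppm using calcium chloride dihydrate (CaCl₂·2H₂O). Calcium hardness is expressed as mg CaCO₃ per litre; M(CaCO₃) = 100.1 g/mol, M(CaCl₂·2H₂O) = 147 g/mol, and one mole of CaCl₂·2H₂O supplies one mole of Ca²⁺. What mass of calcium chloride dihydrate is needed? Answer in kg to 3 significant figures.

(a) 12.4 ppm; (b) 362 kg

(a) Rise: 4,400 g / 356,000 L × 1000 = 12.36 mg/L.

(b) Volume: 1550 m³ = 1,550,000 L.
(b) Hardness to add: (330 − 171) = 159 mg/L as CaCO₃ × 1,550,000 L = 246,400 g as CaCO₃.
(b) Moles of Ca²⁺ (1 mol Ca²⁺ ≡ 1 mol CaCO₃): 246,400 / 100.1 g/mol = 2462 mol.
(b) Mass of CaCl₂·2H₂O: 2462 × 147 = 361,900 g.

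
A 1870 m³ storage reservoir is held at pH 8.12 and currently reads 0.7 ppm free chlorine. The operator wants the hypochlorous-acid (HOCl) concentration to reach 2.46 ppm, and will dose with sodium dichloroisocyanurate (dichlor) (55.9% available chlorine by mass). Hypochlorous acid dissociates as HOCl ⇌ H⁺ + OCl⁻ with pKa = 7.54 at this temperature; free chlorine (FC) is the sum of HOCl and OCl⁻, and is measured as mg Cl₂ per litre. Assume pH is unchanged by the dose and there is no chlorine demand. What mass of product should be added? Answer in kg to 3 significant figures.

37.2 kg

Volume: 1870 m³ = 1,870,000 L.
[OCl⁻]/[HOCl] = 10^(pH − pKa) = 10^(8.12 − 7.54) = 3.802; fraction as HOCl = 1/(1 + 3.802) = 0.2083.
Free chlorine required for 2.46 ppm HOCl: 2.46 / 0.2083 = 11.81 ppm.
FC to add: 11.81 − 0.7 = 11.11 mg/L as Cl₂.
Cl₂ equivalent: 11.11 mg/L × 1,870,000 L = 20,780 g.
Product at 55.9% available Cl: 20,780 / 0.559 = 37,170 g.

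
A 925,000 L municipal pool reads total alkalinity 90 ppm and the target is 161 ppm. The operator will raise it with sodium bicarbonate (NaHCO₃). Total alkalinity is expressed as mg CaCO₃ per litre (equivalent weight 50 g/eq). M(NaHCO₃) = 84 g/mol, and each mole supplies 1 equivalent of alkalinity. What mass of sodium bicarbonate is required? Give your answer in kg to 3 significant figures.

110 kg

Alkalinity to add: (161 − 90) = 71 mg/L as CaCO₃ × 925,000 L = 65,680 g as CaCO₃.
Equivalents: 65,680 g ÷ 50 g/eq = 1314 eq.
NaHCO₃ supplies 1 eq per mole → 1314 mol.
Mass: 1314 mol × 84 g/mol = 110,300 g.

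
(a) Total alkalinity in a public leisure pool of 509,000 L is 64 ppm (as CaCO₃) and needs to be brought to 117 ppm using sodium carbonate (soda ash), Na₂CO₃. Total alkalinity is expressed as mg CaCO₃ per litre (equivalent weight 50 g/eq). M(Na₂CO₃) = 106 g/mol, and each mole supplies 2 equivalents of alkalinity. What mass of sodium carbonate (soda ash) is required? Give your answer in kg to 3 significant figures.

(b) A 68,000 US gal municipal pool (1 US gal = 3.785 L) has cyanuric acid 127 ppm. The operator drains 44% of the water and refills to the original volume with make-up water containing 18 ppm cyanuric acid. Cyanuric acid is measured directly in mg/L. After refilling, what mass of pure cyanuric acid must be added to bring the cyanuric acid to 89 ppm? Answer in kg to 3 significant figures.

(a) Alkalinity to add: (117 − 64) = 53 mg/L as CaCO₃ × 509,000 L = 26,980 g as CaCO₃.
(a) Equivalents: 26,980 g ÷ 50 g/eq = 539.5 eq.
(a) Each mole of Na₂CO₃ supplies 2 eq, so 539.5 / 2 = 269.8 mol.
(a) Mass: 269.8 mol × 106 g/mol = 28,600 g.

(b) Volume: 68,000 US gal × 3.785 L/gal = 257,380 L.
(b) After draining 44% and refilling: 127 × 0.56 + 18 × 0.44 = 79.04 ppm.
(b) Deficit to target: 89 − 79.04 = 9.96 mg/L.
(b) Mass: 9.96 mg/L × 257,380 L = 2564 g cyanuric acid.

(a) 28.6 kg; (b) 2.56 kg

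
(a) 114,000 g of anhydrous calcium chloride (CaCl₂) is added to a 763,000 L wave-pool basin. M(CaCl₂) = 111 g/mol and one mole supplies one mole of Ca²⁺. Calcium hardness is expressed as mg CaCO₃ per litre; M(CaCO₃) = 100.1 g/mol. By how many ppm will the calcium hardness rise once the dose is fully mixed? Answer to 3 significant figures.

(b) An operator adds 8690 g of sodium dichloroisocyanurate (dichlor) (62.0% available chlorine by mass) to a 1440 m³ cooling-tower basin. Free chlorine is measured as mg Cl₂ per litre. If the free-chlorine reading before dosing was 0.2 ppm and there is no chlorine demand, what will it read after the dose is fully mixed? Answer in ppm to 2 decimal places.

(a) 135 ppm; (b) 3.94 ppm

(a) Moles of Ca²⁺: 114,000 g ÷ 111 g/mol = 1027 mol.
(a) As CaCO₃: 1027 mol × 100.1 g/mol = 102,800 g.
(a) Rise: 102,800 g / 763,000 L × 1000 = 134.7 mg/L.

(b) Volume: 1440 m³ = 1,440,000 L.
(b) Available chlorine delivered: 8690 g × 0.62 = 5388 g as Cl₂.
(b) Concentration rise: 5388 g / 1,440,000 L = 3.742 mg/L = 3.74 ppm.
(b) Final FC: 0.2 + 3.74 = 3.94 ppm.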